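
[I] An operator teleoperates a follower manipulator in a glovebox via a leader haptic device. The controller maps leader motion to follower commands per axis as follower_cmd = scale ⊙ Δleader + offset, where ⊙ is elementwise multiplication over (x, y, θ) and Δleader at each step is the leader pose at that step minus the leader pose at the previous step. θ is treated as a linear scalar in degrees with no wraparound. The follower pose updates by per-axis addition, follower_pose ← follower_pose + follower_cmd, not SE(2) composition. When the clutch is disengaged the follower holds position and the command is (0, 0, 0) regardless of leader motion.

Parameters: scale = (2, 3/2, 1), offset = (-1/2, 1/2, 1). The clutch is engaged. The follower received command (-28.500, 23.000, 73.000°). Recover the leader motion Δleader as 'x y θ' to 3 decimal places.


-14.000 15.000 72.000

axis x: (-28.500 − -1/2) / (2) = -14.000
axis y: (23.000 − 1/2) / (3/2) = 15.000
axis θ: (73.000 − 1) / (1) = 72.000


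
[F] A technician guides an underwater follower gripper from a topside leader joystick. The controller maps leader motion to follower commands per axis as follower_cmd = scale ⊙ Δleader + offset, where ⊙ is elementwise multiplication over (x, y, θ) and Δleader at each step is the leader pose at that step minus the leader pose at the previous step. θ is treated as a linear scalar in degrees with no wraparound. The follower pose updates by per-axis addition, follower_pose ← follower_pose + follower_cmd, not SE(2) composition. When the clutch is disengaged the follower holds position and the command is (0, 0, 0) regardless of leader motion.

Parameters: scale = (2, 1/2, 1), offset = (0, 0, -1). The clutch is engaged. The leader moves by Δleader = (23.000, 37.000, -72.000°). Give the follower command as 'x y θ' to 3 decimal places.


46.000 18.500 -73.000

axis x: 2·23.000 + 0 = 46.000
axis y: 1/2·37.000 + 0 = 18.500
axis θ: 1·-72.000 + -1 = -73.000


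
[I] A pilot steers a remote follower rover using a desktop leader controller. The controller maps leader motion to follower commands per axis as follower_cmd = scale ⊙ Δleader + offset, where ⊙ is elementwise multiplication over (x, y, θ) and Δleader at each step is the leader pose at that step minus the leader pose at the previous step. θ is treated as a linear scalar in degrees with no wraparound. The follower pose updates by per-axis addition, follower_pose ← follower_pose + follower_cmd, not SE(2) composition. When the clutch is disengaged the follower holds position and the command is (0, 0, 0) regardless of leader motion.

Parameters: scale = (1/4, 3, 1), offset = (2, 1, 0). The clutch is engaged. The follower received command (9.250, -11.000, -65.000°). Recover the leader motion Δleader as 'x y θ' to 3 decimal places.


axis x: (9.250 − 2) / (1/4) = 29.000
axis y: (-11.000 − 1) / (3) = -4.000
axis θ: (-65.000 − 0) / (1) = -65.000

29.000 -4.000 -65.000


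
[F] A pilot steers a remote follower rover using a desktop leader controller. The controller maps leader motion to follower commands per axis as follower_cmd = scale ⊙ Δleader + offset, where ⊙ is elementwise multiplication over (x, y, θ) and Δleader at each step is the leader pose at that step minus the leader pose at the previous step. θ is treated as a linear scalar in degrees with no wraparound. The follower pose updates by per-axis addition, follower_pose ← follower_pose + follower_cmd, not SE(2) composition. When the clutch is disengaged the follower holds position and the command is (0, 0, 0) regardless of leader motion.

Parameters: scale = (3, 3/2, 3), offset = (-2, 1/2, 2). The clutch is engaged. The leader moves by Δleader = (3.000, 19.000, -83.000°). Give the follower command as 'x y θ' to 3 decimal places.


axis x: 3·3.000 + -2 = 7.000
axis y: 3/2·19.000 + 1/2 = 29.000
axis θ: 3·-83.000 + 2 = -247.000

7.000 29.000 -247.000


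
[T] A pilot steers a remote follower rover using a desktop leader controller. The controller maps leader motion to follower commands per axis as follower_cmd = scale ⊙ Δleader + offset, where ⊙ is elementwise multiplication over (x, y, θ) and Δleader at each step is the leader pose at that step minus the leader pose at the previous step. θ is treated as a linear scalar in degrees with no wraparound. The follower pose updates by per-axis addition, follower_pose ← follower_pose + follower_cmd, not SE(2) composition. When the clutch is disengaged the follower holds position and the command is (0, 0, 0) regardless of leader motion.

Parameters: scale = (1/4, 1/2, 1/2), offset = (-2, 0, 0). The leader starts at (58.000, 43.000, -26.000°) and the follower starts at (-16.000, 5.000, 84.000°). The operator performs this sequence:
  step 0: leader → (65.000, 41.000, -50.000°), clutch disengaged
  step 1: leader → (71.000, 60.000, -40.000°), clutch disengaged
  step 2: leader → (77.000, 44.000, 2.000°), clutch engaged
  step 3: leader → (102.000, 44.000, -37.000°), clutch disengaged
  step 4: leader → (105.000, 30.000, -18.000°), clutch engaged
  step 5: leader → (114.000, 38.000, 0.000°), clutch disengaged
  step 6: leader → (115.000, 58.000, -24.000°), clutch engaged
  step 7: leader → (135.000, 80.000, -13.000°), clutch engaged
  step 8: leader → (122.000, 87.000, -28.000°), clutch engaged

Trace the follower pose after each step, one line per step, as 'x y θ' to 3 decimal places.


-16.000 5.000 84.000
-16.000 5.000 84.000
-16.500 -3.000 105.000
-16.500 -3.000 105.000
-17.750 -10.000 114.500
-17.750 -10.000 114.500
-19.500 0.000 102.500
-16.500 11.000 108.000
-21.750 14.500 100.500

step 0: Δleader=(7.000, -2.000, -24.000°), disengaged; cmd=(0,0,0) → follower holds at (-16.000, 5.000, 84.000°)
step 1: Δleader=(6.000, 19.000, 10.000°), disengaged; cmd=(0,0,0) → follower holds at (-16.000, 5.000, 84.000°)
step 2: Δleader=(6.000, -16.000, 42.000°), engaged; cmd=(-0.500, -8.000, 21.000°) → follower=(-16.500, -3.000, 105.000°)
step 3: Δleader=(25.000, 0.000, -39.000°), disengaged; cmd=(0,0,0) → follower holds at (-16.500, -3.000, 105.000°)
step 4: Δleader=(3.000, -14.000, 19.000°), engaged; cmd=(-1.250, -7.000, 9.500°) → follower=(-17.750, -10.000, 114.500°)
step 5: Δleader=(9.000, 8.000, 18.000°), disengaged; cmd=(0,0,0) → follower holds at (-17.750, -10.000, 114.500°)
step 6: Δleader=(1.000, 20.000, -24.000°), engaged; cmd=(-1.750, 10.000, -12.000°) → follower=(-19.500, 0.000, 102.500°)
step 7: Δleader=(20.000, 22.000, 11.000°), engaged; cmd=(3.000, 11.000, 5.500°) → follower=(-16.500, 11.000, 108.000°)
step 8: Δleader=(-13.000, 7.000, -15.000°), engaged; cmd=(-5.250, 3.500, -7.500°) → follower=(-21.750, 14.500, 100.500°)


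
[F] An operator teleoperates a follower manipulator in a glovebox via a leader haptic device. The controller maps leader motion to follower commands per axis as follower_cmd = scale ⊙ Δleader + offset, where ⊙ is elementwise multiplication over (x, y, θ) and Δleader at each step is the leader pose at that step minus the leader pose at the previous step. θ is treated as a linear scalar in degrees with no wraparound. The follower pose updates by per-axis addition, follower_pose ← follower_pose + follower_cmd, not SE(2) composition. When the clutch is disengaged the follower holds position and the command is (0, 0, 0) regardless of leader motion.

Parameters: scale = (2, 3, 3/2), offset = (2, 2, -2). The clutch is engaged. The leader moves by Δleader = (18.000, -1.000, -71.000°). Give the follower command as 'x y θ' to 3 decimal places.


axis x: 2·18.000 + 2 = 38.000
axis y: 3·-1.000 + 2 = -1.000
axis θ: 3/2·-71.000 + -2 = -108.500

38.000 -1.000 -108.500


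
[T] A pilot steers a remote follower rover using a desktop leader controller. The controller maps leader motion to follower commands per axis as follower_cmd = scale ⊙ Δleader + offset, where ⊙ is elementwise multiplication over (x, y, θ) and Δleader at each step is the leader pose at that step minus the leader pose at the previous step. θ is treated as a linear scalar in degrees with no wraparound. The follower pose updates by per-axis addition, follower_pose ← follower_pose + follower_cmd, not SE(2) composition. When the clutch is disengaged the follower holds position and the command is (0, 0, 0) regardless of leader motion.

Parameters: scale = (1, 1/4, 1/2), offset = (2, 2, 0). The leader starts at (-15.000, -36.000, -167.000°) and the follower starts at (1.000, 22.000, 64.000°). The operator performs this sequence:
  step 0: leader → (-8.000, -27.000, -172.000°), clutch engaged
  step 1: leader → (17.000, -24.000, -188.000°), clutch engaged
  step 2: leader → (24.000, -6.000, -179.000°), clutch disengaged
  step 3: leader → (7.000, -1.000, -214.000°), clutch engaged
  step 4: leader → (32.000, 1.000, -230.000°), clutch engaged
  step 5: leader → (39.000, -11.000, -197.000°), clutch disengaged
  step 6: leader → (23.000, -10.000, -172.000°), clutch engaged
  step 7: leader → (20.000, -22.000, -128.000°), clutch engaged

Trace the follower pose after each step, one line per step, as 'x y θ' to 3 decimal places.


10.000 26.250 61.500
37.000 29.000 53.500
37.000 29.000 53.500
22.000 32.250 36.000
49.000 34.750 28.000
49.000 34.750 28.000
35.000 37.000 40.500
34.000 36.000 62.500

step 0: Δleader=(7.000, 9.000, -5.000°), engaged; cmd=(9.000, 4.250, -2.500°) → follower=(10.000, 26.250, 61.500°)
step 1: Δleader=(25.000, 3.000, -16.000°), engaged; cmd=(27.000, 2.750, -8.000°) → follower=(37.000, 29.000, 53.500°)
step 2: Δleader=(7.000, 18.000, 9.000°), disengaged; cmd=(0,0,0) → follower holds at (37.000, 29.000, 53.500°)
step 3: Δleader=(-17.000, 5.000, -35.000°), engaged; cmd=(-15.000, 3.250, -17.500°) → follower=(22.000, 32.250, 36.000°)
step 4: Δleader=(25.000, 2.000, -16.000°), engaged; cmd=(27.000, 2.500, -8.000°) → follower=(49.000, 34.750, 28.000°)
step 5: Δleader=(7.000, -12.000, 33.000°), disengaged; cmd=(0,0,0) → follower holds at (49.000, 34.750, 28.000°)
step 6: Δleader=(-16.000, 1.000, 25.000°), engaged; cmd=(-14.000, 2.250, 12.500°) → follower=(35.000, 37.000, 40.500°)
step 7: Δleader=(-3.000, -12.000, 44.000°), engaged; cmd=(-1.000, -1.000, 22.000°) → follower=(34.000, 36.000, 62.500°)


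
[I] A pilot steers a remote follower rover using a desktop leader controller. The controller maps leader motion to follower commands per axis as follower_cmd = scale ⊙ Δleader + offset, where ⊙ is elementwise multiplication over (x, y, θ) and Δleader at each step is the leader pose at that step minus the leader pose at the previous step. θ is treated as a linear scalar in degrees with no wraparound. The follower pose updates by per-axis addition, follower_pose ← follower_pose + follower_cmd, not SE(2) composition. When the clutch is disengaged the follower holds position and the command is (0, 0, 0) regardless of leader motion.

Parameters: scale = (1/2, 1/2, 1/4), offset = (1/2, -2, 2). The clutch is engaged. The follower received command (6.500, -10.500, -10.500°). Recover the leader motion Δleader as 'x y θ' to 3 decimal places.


12.000 -17.000 -50.000

axis x: (6.500 − 1/2) / (1/2) = 12.000
axis y: (-10.500 − -2) / (1/2) = -17.000
axis θ: (-10.500 − 2) / (1/4) = -50.000


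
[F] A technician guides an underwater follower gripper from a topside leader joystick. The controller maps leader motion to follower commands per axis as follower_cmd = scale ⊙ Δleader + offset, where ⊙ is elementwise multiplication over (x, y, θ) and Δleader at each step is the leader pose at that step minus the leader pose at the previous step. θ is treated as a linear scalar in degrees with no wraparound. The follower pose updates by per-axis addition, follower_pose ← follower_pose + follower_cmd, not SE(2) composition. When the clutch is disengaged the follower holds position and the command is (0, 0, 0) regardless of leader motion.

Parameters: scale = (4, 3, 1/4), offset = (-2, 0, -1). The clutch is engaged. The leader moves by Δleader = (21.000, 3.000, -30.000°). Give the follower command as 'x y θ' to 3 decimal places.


axis x: 4·21.000 + -2 = 82.000
axis y: 3·3.000 + 0 = 9.000
axis θ: 1/4·-30.000 + -1 = -8.500

82.000 9.000 -8.500


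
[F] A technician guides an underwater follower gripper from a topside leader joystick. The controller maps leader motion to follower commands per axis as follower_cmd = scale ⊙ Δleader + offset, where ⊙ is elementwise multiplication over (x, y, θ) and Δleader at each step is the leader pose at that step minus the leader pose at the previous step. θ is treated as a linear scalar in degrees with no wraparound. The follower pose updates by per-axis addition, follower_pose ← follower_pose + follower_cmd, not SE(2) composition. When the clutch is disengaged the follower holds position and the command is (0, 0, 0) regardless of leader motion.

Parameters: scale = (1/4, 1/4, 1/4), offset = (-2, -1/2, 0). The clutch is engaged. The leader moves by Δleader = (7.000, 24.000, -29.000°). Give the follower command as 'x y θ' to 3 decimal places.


-0.250 5.500 -7.250

axis x: 1/4·7.000 + -2 = -0.250
axis y: 1/4·24.000 + -1/2 = 5.500
axis θ: 1/4·-29.000 + 0 = -7.250


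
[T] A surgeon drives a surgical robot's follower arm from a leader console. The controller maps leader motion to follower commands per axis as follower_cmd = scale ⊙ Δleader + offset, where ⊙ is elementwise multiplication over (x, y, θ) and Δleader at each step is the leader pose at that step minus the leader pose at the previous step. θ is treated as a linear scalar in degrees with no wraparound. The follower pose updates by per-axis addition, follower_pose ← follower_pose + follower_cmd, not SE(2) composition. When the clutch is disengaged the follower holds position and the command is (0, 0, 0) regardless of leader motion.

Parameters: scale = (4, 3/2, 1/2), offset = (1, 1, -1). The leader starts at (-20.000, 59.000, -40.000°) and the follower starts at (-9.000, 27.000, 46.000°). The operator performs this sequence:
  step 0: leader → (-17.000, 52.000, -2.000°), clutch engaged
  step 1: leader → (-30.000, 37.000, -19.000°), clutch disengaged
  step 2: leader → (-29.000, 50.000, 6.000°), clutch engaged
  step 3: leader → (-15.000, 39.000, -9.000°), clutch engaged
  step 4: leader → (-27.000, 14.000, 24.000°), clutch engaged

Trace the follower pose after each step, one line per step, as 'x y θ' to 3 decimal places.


step 0: Δleader=(3.000, -7.000, 38.000°), engaged; cmd=(13.000, -9.500, 18.000°) → follower=(4.000, 17.500, 64.000°)
step 1: Δleader=(-13.000, -15.000, -17.000°), disengaged; cmd=(0,0,0) → follower holds at (4.000, 17.500, 64.000°)
step 2: Δleader=(1.000, 13.000, 25.000°), engaged; cmd=(5.000, 20.500, 11.500°) → follower=(9.000, 38.000, 75.500°)
step 3: Δleader=(14.000, -11.000, -15.000°), engaged; cmd=(57.000, -15.500, -8.500°) → follower=(66.000, 22.500, 67.000°)
step 4: Δleader=(-12.000, -25.000, 33.000°), engaged; cmd=(-47.000, -36.500, 15.500°) → follower=(19.000, -14.000, 82.500°)

4.000 17.500 64.000
4.000 17.500 64.000
9.000 38.000 75.500
66.000 22.500 67.000
19.000 -14.000 82.500


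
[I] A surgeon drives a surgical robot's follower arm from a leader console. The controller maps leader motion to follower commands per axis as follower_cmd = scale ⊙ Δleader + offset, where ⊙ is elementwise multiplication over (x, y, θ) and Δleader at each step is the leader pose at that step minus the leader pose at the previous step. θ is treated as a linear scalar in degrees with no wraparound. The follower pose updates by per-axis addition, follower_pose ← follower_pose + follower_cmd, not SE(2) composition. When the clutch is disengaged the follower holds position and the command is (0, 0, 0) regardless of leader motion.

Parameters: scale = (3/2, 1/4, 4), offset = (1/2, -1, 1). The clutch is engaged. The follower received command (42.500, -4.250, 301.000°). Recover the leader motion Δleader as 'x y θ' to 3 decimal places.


28.000 -13.000 75.000

axis x: (42.500 − 1/2) / (3/2) = 28.000
axis y: (-4.250 − -1) / (1/4) = -13.000
axis θ: (301.000 − 1) / (4) = 75.000


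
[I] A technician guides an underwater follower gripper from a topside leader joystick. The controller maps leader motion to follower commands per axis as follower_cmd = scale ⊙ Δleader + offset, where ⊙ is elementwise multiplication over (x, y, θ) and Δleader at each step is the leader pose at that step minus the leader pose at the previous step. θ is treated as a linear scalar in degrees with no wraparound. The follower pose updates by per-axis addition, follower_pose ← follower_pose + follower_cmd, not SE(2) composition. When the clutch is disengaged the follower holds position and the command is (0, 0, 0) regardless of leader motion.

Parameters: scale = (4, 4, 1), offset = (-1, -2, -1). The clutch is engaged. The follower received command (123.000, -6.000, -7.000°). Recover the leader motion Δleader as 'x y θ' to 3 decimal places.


axis x: (123.000 − -1) / (4) = 31.000
axis y: (-6.000 − -2) / (4) = -1.000
axis θ: (-7.000 − -1) / (1) = -6.000

31.000 -1.000 -6.000


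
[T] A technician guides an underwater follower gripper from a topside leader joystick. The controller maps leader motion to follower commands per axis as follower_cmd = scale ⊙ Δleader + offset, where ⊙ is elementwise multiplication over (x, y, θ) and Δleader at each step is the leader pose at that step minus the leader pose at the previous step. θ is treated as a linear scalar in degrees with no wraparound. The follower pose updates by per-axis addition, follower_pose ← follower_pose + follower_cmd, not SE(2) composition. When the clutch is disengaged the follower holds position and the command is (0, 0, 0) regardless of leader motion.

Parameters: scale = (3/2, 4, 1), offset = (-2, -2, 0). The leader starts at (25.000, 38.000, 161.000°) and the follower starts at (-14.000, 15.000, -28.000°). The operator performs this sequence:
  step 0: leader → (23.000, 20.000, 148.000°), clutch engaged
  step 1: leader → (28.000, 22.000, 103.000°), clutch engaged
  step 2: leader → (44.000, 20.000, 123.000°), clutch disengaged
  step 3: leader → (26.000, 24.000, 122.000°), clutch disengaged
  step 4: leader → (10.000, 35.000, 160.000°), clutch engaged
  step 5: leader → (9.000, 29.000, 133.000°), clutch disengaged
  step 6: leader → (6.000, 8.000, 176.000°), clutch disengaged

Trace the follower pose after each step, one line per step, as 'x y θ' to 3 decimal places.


-19.000 -59.000 -41.000
-13.500 -53.000 -86.000
-13.500 -53.000 -86.000
-13.500 -53.000 -86.000
-39.500 -11.000 -48.000
-39.500 -11.000 -48.000
-39.500 -11.000 -48.000

step 0: Δleader=(-2.000, -18.000, -13.000°), engaged; cmd=(-5.000, -74.000, -13.000°) → follower=(-19.000, -59.000, -41.000°)
step 1: Δleader=(5.000, 2.000, -45.000°), engaged; cmd=(5.500, 6.000, -45.000°) → follower=(-13.500, -53.000, -86.000°)
step 2: Δleader=(16.000, -2.000, 20.000°), disengaged; cmd=(0,0,0) → follower holds at (-13.500, -53.000, -86.000°)
step 3: Δleader=(-18.000, 4.000, -1.000°), disengaged; cmd=(0,0,0) → follower holds at (-13.500, -53.000, -86.000°)
step 4: Δleader=(-16.000, 11.000, 38.000°), engaged; cmd=(-26.000, 42.000, 38.000°) → follower=(-39.500, -11.000, -48.000°)
step 5: Δleader=(-1.000, -6.000, -27.000°), disengaged; cmd=(0,0,0) → follower holds at (-39.500, -11.000, -48.000°)
step 6: Δleader=(-3.000, -21.000, 43.000°), disengaged; cmd=(0,0,0) → follower holds at (-39.500, -11.000, -48.000°)


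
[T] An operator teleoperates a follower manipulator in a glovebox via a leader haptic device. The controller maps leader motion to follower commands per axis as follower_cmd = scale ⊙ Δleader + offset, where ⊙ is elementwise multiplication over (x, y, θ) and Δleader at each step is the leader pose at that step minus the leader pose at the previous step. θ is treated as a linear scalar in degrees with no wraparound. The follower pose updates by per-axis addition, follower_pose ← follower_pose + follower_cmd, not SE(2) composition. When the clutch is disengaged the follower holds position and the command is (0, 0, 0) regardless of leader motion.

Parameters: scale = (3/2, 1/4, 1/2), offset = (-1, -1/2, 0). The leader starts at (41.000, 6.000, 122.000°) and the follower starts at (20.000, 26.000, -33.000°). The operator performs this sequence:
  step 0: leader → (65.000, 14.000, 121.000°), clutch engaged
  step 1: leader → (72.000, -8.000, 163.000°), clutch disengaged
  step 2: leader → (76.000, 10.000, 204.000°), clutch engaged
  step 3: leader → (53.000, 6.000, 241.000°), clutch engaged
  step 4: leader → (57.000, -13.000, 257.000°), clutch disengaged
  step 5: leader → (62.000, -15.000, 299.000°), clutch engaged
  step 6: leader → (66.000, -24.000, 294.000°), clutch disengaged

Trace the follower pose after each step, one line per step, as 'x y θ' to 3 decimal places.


step 0: Δleader=(24.000, 8.000, -1.000°), engaged; cmd=(35.000, 1.500, -0.500°) → follower=(55.000, 27.500, -33.500°)
step 1: Δleader=(7.000, -22.000, 42.000°), disengaged; cmd=(0,0,0) → follower holds at (55.000, 27.500, -33.500°)
step 2: Δleader=(4.000, 18.000, 41.000°), engaged; cmd=(5.000, 4.000, 20.500°) → follower=(60.000, 31.500, -13.000°)
step 3: Δleader=(-23.000, -4.000, 37.000°), engaged; cmd=(-35.500, -1.500, 18.500°) → follower=(24.500, 30.000, 5.500°)
step 4: Δleader=(4.000, -19.000, 16.000°), disengaged; cmd=(0,0,0) → follower holds at (24.500, 30.000, 5.500°)
step 5: Δleader=(5.000, -2.000, 42.000°), engaged; cmd=(6.500, -1.000, 21.000°) → follower=(31.000, 29.000, 26.500°)
step 6: Δleader=(4.000, -9.000, -5.000°), disengaged; cmd=(0,0,0) → follower holds at (31.000, 29.000, 26.500°)

55.000 27.500 -33.500
55.000 27.500 -33.500
60.000 31.500 -13.000
24.500 30.000 5.500
24.500 30.000 5.500
31.000 29.000 26.500
31.000 29.000 26.500


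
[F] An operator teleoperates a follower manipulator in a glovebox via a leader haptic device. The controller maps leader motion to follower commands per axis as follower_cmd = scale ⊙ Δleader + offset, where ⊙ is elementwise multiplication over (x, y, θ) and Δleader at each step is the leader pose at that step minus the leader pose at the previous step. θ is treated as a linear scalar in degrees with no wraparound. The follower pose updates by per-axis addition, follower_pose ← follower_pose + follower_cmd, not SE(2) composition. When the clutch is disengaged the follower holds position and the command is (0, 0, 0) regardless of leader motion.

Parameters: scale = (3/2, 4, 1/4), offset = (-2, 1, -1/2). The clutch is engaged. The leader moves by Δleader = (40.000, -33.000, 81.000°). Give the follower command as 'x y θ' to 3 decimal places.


58.000 -131.000 19.750

axis x: 3/2·40.000 + -2 = 58.000
axis y: 4·-33.000 + 1 = -131.000
axis θ: 1/4·81.000 + -1/2 = 19.750


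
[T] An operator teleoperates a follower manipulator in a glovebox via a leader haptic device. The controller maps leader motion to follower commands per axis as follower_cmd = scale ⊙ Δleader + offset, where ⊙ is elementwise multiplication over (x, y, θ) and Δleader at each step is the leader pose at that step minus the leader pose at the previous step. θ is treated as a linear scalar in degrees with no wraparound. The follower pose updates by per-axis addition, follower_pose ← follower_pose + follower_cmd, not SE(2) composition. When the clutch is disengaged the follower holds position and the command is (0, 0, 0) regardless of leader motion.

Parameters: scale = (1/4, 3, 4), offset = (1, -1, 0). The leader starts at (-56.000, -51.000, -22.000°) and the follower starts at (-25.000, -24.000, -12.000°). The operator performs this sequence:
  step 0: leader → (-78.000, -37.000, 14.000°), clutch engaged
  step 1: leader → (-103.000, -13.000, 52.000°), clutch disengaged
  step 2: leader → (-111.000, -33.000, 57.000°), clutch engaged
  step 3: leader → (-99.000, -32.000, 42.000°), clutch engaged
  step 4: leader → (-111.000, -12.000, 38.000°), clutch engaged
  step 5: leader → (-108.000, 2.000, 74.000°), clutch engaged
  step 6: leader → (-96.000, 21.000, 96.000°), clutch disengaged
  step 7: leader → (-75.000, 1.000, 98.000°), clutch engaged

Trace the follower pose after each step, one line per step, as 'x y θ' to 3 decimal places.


step 0: Δleader=(-22.000, 14.000, 36.000°), engaged; cmd=(-4.500, 41.000, 144.000°) → follower=(-29.500, 17.000, 132.000°)
step 1: Δleader=(-25.000, 24.000, 38.000°), disengaged; cmd=(0,0,0) → follower holds at (-29.500, 17.000, 132.000°)
step 2: Δleader=(-8.000, -20.000, 5.000°), engaged; cmd=(-1.000, -61.000, 20.000°) → follower=(-30.500, -44.000, 152.000°)
step 3: Δleader=(12.000, 1.000, -15.000°), engaged; cmd=(4.000, 2.000, -60.000°) → follower=(-26.500, -42.000, 92.000°)
step 4: Δleader=(-12.000, 20.000, -4.000°), engaged; cmd=(-2.000, 59.000, -16.000°) → follower=(-28.500, 17.000, 76.000°)
step 5: Δleader=(3.000, 14.000, 36.000°), engaged; cmd=(1.750, 41.000, 144.000°) → follower=(-26.750, 58.000, 220.000°)
step 6: Δleader=(12.000, 19.000, 22.000°), disengaged; cmd=(0,0,0) → follower holds at (-26.750, 58.000, 220.000°)
step 7: Δleader=(21.000, -20.000, 2.000°), engaged; cmd=(6.250, -61.000, 8.000°) → follower=(-20.500, -3.000, 228.000°)

-29.500 17.000 132.000
-29.500 17.000 132.000
-30.500 -44.000 152.000
-26.500 -42.000 92.000
-28.500 17.000 76.000
-26.750 58.000 220.000
-26.750 58.000 220.000
-20.500 -3.000 228.000


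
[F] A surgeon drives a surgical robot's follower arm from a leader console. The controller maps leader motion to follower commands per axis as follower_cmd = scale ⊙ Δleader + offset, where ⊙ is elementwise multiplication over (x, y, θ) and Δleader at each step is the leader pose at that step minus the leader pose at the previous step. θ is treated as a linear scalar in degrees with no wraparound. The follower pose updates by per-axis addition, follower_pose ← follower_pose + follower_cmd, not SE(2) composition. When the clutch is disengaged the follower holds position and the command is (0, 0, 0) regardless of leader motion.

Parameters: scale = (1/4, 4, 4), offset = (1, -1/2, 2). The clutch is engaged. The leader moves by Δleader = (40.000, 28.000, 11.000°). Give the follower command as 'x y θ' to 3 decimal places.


axis x: 1/4·40.000 + 1 = 11.000
axis y: 4·28.000 + -1/2 = 111.500
axis θ: 4·11.000 + 2 = 46.000

11.000 111.500 46.000


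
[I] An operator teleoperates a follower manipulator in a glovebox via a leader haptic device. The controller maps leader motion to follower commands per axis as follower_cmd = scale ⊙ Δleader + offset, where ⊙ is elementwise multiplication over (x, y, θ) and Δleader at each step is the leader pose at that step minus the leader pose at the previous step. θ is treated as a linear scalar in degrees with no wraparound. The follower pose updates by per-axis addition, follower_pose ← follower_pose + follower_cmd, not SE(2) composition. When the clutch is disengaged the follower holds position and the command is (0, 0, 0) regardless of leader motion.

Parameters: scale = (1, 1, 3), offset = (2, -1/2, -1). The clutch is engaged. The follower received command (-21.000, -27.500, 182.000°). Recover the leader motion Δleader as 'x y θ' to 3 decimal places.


-23.000 -27.000 61.000

axis x: (-21.000 − 2) / (1) = -23.000
axis y: (-27.500 − -1/2) / (1) = -27.000
axis θ: (182.000 − -1) / (3) = 61.000


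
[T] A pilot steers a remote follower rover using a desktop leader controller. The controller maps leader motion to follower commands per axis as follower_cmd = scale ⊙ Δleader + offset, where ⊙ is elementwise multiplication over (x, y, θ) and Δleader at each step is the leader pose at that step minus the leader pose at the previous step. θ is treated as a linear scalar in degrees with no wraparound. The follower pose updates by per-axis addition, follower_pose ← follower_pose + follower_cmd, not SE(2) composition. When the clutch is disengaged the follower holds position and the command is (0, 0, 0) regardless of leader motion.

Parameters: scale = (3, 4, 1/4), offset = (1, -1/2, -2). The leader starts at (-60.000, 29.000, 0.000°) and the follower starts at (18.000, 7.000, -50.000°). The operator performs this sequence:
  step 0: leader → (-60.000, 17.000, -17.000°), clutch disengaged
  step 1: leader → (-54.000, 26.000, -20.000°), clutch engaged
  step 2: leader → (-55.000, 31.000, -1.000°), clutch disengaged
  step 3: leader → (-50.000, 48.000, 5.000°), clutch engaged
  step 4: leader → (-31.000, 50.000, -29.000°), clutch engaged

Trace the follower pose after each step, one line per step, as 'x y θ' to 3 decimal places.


step 0: Δleader=(0.000, -12.000, -17.000°), disengaged; cmd=(0,0,0) → follower holds at (18.000, 7.000, -50.000°)
step 1: Δleader=(6.000, 9.000, -3.000°), engaged; cmd=(19.000, 35.500, -2.750°) → follower=(37.000, 42.500, -52.750°)
step 2: Δleader=(-1.000, 5.000, 19.000°), disengaged; cmd=(0,0,0) → follower holds at (37.000, 42.500, -52.750°)
step 3: Δleader=(5.000, 17.000, 6.000°), engaged; cmd=(16.000, 67.500, -0.500°) → follower=(53.000, 110.000, -53.250°)
step 4: Δleader=(19.000, 2.000, -34.000°), engaged; cmd=(58.000, 7.500, -10.500°) → follower=(111.000, 117.500, -63.750°)

18.000 7.000 -50.000
37.000 42.500 -52.750
37.000 42.500 -52.750
53.000 110.000 -53.250
111.000 117.500 -63.750


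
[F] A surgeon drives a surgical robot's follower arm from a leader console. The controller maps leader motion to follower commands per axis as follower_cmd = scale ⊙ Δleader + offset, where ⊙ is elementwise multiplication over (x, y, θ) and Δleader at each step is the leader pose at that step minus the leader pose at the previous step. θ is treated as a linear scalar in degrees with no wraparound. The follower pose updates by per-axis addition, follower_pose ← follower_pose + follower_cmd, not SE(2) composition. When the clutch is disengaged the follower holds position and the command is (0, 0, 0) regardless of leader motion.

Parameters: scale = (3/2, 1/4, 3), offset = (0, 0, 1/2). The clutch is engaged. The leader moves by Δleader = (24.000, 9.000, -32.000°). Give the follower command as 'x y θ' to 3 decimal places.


36.000 2.250 -95.500

axis x: 3/2·24.000 + 0 = 36.000
axis y: 1/4·9.000 + 0 = 2.250
axis θ: 3·-32.000 + 1/2 = -95.500


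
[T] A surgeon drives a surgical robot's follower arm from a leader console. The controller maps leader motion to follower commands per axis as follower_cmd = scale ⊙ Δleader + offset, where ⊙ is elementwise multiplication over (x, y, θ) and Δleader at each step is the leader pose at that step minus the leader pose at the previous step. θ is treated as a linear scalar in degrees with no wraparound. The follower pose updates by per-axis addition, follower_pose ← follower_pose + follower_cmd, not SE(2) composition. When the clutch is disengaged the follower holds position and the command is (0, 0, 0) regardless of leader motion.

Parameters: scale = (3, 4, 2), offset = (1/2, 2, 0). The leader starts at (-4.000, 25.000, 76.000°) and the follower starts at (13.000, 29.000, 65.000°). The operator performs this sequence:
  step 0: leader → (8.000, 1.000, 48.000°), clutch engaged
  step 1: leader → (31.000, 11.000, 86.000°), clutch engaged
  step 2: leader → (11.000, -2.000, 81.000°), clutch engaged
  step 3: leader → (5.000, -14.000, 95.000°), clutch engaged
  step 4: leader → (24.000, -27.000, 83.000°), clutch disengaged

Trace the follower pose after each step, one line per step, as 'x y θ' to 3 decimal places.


49.500 -65.000 9.000
119.000 -23.000 85.000
59.500 -73.000 75.000
42.000 -119.000 103.000
42.000 -119.000 103.000

step 0: Δleader=(12.000, -24.000, -28.000°), engaged; cmd=(36.500, -94.000, -56.000°) → follower=(49.500, -65.000, 9.000°)
step 1: Δleader=(23.000, 10.000, 38.000°), engaged; cmd=(69.500, 42.000, 76.000°) → follower=(119.000, -23.000, 85.000°)
step 2: Δleader=(-20.000, -13.000, -5.000°), engaged; cmd=(-59.500, -50.000, -10.000°) → follower=(59.500, -73.000, 75.000°)
step 3: Δleader=(-6.000, -12.000, 14.000°), engaged; cmd=(-17.500, -46.000, 28.000°) → follower=(42.000, -119.000, 103.000°)
step 4: Δleader=(19.000, -13.000, -12.000°), disengaged; cmd=(0,0,0) → follower holds at (42.000, -119.000, 103.000°)


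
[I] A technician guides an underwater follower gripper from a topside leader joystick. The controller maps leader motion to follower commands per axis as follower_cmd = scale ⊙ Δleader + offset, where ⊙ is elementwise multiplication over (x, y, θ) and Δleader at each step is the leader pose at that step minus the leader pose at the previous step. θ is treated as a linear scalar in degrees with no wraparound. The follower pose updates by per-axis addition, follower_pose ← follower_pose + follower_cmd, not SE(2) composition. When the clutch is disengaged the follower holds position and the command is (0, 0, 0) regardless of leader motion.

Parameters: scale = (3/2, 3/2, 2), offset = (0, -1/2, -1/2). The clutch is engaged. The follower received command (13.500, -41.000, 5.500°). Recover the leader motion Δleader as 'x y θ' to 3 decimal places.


axis x: (13.500 − 0) / (3/2) = 9.000
axis y: (-41.000 − -1/2) / (3/2) = -27.000
axis θ: (5.500 − -1/2) / (2) = 3.000

9.000 -27.000 3.000


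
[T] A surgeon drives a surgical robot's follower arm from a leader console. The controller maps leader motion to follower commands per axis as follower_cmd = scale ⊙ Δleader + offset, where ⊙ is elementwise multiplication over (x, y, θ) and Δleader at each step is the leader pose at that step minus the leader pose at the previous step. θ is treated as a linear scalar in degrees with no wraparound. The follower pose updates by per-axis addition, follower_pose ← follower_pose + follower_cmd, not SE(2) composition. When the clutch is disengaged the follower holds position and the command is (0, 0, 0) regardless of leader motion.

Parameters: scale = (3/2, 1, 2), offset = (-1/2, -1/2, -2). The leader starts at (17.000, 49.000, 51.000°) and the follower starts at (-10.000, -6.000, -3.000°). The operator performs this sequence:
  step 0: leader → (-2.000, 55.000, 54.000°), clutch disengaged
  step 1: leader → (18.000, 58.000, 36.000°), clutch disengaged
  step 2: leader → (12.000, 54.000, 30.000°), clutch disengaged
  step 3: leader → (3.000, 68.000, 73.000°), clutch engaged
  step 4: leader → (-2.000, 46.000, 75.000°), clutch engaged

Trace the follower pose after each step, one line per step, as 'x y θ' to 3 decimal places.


-10.000 -6.000 -3.000
-10.000 -6.000 -3.000
-10.000 -6.000 -3.000
-24.000 7.500 81.000
-32.000 -15.000 83.000

step 0: Δleader=(-19.000, 6.000, 3.000°), disengaged; cmd=(0,0,0) → follower holds at (-10.000, -6.000, -3.000°)
step 1: Δleader=(20.000, 3.000, -18.000°), disengaged; cmd=(0,0,0) → follower holds at (-10.000, -6.000, -3.000°)
step 2: Δleader=(-6.000, -4.000, -6.000°), disengaged; cmd=(0,0,0) → follower holds at (-10.000, -6.000, -3.000°)
step 3: Δleader=(-9.000, 14.000, 43.000°), engaged; cmd=(-14.000, 13.500, 84.000°) → follower=(-24.000, 7.500, 81.000°)
step 4: Δleader=(-5.000, -22.000, 2.000°), engaged; cmd=(-8.000, -22.500, 2.000°) → follower=(-32.000, -15.000, 83.000°)


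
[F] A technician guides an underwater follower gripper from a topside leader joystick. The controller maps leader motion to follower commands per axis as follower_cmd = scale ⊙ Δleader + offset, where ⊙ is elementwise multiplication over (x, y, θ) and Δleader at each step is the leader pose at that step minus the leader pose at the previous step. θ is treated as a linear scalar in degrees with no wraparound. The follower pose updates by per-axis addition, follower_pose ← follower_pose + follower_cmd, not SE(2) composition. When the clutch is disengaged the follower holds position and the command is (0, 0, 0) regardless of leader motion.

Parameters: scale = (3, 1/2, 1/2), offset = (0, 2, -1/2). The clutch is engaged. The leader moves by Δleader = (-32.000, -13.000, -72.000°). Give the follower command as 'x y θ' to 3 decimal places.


axis x: 3·-32.000 + 0 = -96.000
axis y: 1/2·-13.000 + 2 = -4.500
axis θ: 1/2·-72.000 + -1/2 = -36.500

-96.000 -4.500 -36.500


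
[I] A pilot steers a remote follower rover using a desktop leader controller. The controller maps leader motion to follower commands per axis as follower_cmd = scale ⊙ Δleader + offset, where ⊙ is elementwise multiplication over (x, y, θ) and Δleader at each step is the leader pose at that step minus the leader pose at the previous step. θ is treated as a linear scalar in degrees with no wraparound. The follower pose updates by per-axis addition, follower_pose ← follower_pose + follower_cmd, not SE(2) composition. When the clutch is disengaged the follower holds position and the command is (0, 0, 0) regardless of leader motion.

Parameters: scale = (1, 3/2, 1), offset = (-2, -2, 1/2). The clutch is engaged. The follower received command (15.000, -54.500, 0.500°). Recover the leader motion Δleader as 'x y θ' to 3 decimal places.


axis x: (15.000 − -2) / (1) = 17.000
axis y: (-54.500 − -2) / (3/2) = -35.000
axis θ: (0.500 − 1/2) / (1) = 0.000

17.000 -35.000 0.000


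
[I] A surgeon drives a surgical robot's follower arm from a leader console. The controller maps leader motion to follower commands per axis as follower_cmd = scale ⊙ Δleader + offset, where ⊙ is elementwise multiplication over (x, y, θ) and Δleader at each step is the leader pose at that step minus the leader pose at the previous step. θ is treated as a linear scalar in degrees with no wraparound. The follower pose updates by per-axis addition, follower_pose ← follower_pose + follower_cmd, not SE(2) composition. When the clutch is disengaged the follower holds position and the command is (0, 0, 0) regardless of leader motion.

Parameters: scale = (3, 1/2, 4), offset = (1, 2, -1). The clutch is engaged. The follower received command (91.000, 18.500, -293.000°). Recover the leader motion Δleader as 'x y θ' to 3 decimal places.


30.000 33.000 -73.000

axis x: (91.000 − 1) / (3) = 30.000
axis y: (18.500 − 2) / (1/2) = 33.000
axis θ: (-293.000 − -1) / (4) = -73.000


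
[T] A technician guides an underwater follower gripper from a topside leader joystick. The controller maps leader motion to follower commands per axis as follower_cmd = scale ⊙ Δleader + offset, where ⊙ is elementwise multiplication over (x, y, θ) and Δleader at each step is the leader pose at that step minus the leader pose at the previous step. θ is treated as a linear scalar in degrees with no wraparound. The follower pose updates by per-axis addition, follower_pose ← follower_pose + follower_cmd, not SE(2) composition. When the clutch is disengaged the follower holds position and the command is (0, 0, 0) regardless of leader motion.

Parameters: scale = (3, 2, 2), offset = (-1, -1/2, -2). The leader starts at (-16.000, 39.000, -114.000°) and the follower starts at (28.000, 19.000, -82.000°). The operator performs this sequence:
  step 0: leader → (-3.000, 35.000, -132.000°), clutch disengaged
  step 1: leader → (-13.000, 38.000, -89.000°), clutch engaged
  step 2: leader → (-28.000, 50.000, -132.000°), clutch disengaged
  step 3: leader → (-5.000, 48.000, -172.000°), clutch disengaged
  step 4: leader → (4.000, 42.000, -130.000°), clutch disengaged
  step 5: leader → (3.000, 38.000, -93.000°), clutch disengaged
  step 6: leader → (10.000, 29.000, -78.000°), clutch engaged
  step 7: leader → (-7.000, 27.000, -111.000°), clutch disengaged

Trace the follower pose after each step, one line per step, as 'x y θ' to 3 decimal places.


step 0: Δleader=(13.000, -4.000, -18.000°), disengaged; cmd=(0,0,0) → follower holds at (28.000, 19.000, -82.000°)
step 1: Δleader=(-10.000, 3.000, 43.000°), engaged; cmd=(-31.000, 5.500, 84.000°) → follower=(-3.000, 24.500, 2.000°)
step 2: Δleader=(-15.000, 12.000, -43.000°), disengaged; cmd=(0,0,0) → follower holds at (-3.000, 24.500, 2.000°)
step 3: Δleader=(23.000, -2.000, -40.000°), disengaged; cmd=(0,0,0) → follower holds at (-3.000, 24.500, 2.000°)
step 4: Δleader=(9.000, -6.000, 42.000°), disengaged; cmd=(0,0,0) → follower holds at (-3.000, 24.500, 2.000°)
step 5: Δleader=(-1.000, -4.000, 37.000°), disengaged; cmd=(0,0,0) → follower holds at (-3.000, 24.500, 2.000°)
step 6: Δleader=(7.000, -9.000, 15.000°), engaged; cmd=(20.000, -18.500, 28.000°) → follower=(17.000, 6.000, 30.000°)
step 7: Δleader=(-17.000, -2.000, -33.000°), disengaged; cmd=(0,0,0) → follower holds at (17.000, 6.000, 30.000°)

28.000 19.000 -82.000
-3.000 24.500 2.000
-3.000 24.500 2.000
-3.000 24.500 2.000
-3.000 24.500 2.000
-3.000 24.500 2.000
17.000 6.000 30.000
17.000 6.000 30.000
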